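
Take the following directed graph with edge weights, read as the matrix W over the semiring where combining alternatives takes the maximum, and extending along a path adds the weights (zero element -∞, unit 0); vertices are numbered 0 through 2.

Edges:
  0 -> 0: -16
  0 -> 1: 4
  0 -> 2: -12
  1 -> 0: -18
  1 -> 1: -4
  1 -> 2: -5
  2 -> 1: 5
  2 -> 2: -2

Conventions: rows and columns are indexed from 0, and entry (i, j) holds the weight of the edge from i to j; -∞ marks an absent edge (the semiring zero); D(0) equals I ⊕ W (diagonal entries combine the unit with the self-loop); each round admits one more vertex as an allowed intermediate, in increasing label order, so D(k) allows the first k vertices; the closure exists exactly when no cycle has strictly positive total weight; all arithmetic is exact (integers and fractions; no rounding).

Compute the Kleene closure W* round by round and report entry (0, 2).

D(0):
  [0, 4, -12]
  [-18, 0, -5]
  [-∞, 5, 0]
D(1):
  [0, 4, -12]
  [-18, 0, -5]
  [-∞, 5, 0]
D(2):
  [0, 4, -1]
  [-18, 0, -5]
  [-13, 5, 0]
D(3):
  [0, 4, -1]
  [-18, 0, -5]
  [-13, 5, 0]
Answer: W*[0][2] = -1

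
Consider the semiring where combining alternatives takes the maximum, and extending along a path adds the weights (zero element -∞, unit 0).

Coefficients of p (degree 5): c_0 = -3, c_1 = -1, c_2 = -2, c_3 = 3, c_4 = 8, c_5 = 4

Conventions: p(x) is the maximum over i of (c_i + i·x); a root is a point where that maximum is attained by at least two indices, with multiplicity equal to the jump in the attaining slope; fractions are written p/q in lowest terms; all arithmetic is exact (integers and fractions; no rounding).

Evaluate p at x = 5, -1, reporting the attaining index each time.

p(5) = max(-3+0·5=-3, -1+1·5=4, -2+2·5=8, 3+3·5=18, 8+4·5=28, 4+5·5=29) = 29 (attained by i=5)
p(-1) = max(-3+0·(-1)=-3, -1+1·(-1)=-2, -2+2·(-1)=-4, 3+3·(-1)=0, 8+4·(-1)=4, 4+5·(-1)=-1) = 4 (attained by i=4)
Answer: p(5) = 29; p(-1) = 4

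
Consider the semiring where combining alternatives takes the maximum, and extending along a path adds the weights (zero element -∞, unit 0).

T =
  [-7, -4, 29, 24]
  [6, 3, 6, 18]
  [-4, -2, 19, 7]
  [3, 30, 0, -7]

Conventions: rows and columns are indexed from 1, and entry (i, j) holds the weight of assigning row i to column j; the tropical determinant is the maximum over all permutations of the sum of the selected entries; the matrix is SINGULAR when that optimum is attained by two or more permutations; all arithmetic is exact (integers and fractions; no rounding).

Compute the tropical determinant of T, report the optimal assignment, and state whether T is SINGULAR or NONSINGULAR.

σ = (1, 2, 3, 4): (-7) + 3 + 19 + (-7) = 8
σ = (1, 2, 4, 3): (-7) + 3 + 7 + 0 = 3
σ = (1, 3, 2, 4): (-7) + 6 + (-2) + (-7) = -10
σ = (1, 3, 4, 2): (-7) + 6 + 7 + 30 = 36
σ = (1, 4, 2, 3): (-7) + 18 + (-2) + 0 = 9
σ = (1, 4, 3, 2): (-7) + 18 + 19 + 30 = 60
σ = (2, 1, 3, 4): (-4) + 6 + 19 + (-7) = 14
σ = (2, 1, 4, 3): (-4) + 6 + 7 + 0 = 9
σ = (2, 3, 1, 4): (-4) + 6 + (-4) + (-7) = -9
σ = (2, 3, 4, 1): (-4) + 6 + 7 + 3 = 12
σ = (2, 4, 1, 3): (-4) + 18 + (-4) + 0 = 10
σ = (2, 4, 3, 1): (-4) + 18 + 19 + 3 = 36
σ = (3, 1, 2, 4): 29 + 6 + (-2) + (-7) = 26
σ = (3, 1, 4, 2): 29 + 6 + 7 + 30 = 72
σ = (3, 2, 1, 4): 29 + 3 + (-4) + (-7) = 21
σ = (3, 2, 4, 1): 29 + 3 + 7 + 3 = 42
σ = (3, 4, 1, 2): 29 + 18 + (-4) + 30 = 73
σ = (3, 4, 2, 1): 29 + 18 + (-2) + 3 = 48
σ = (4, 1, 2, 3): 24 + 6 + (-2) + 0 = 28
σ = (4, 1, 3, 2): 24 + 6 + 19 + 30 = 79
σ = (4, 2, 1, 3): 24 + 3 + (-4) + 0 = 23
σ = (4, 2, 3, 1): 24 + 3 + 19 + 3 = 49
σ = (4, 3, 1, 2): 24 + 6 + (-4) + 30 = 56
σ = (4, 3, 2, 1): 24 + 6 + (-2) + 3 = 31
Optimal value attained by: σ = (4, 1, 3, 2).
Answer: det⊕(T) = 79; verdict: NONSINGULAR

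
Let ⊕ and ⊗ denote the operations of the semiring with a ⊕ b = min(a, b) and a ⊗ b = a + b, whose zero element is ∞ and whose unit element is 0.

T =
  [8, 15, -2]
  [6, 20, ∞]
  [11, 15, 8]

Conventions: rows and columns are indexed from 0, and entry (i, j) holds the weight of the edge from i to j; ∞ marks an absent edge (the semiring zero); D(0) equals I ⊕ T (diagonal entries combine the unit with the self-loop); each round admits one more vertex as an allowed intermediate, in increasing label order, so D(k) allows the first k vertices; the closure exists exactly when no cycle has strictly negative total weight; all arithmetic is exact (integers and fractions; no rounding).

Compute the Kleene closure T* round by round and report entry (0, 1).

D(0):
  [0, 15, -2]
  [6, 0, ∞]
  [11, 15, 0]
D(1):
  [0, 15, -2]
  [6, 0, 4]
  [11, 15, 0]
D(2):
  [0, 15, -2]
  [6, 0, 4]
  [11, 15, 0]
D(3):
  [0, 13, -2]
  [6, 0, 4]
  [11, 15, 0]
Answer: T*[0][1] = 13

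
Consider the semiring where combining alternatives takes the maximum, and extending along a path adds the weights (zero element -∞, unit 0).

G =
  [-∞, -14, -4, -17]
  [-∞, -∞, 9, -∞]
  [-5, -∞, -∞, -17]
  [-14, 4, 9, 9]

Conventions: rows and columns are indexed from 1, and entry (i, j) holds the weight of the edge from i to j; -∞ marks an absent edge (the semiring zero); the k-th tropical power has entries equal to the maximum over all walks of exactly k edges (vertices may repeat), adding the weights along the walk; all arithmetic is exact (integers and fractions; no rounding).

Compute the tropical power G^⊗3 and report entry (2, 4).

G^⊗2:
  [-9, -13, -5, -8]
  [4, -∞, -∞, -8]
  [-31, -13, -8, -8]
  [4, 13, 18, 18]
G^⊗3:
  [-10, -4, 1, 1]
  [-22, -4, 1, 1]
  [-13, -4, 1, 1]
  [13, 22, 27, 27]
Key observation: the optimum is the walk 2->3->4->4, with weight 9 + (-17) + 9 = 1.
Optimal value attained by: walk 2->3->4->4.
Answer: (G^⊗3)[2][4] = 1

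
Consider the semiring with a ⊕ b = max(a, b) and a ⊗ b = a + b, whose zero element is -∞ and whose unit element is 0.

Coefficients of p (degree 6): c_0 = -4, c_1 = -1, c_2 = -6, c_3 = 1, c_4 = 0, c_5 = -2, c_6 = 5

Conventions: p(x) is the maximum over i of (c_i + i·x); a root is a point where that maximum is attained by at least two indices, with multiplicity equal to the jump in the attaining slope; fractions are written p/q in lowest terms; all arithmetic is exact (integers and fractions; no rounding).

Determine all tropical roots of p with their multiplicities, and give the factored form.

hull edge (i=0, c=-4) to (i=1, c=-1): slope 3, span 1
hull edge (i=1, c=-1) to (i=6, c=5): slope 6/5, span 5
Factored form: p(x) = 5 ⊗ (x ⊕ (-3)) ⊗ (x ⊕ (-6/5)) ⊗ (x ⊕ (-6/5)) ⊗ (x ⊕ (-6/5)) ⊗ (x ⊕ (-6/5)) ⊗ (x ⊕ (-6/5))
Answer: roots = -3 (mult 1), -6/5 (mult 5)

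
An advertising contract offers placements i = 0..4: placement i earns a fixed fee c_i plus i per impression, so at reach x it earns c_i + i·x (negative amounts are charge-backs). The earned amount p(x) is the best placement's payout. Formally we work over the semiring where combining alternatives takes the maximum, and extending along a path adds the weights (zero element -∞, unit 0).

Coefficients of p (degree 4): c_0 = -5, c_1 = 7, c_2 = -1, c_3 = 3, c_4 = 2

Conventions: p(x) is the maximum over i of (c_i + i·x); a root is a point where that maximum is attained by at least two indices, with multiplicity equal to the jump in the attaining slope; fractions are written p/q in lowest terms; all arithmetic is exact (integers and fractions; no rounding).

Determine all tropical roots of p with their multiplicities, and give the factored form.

hull edge (i=0, c=-5) to (i=1, c=7): slope 12, span 1
hull edge (i=1, c=7) to (i=4, c=2): slope -5/3, span 3
Factored form: p(x) = 2 ⊗ (x ⊕ (-12)) ⊗ (x ⊕ 5/3) ⊗ (x ⊕ 5/3) ⊗ (x ⊕ 5/3)
Answer: roots = -12 (mult 1), 5/3 (mult 3)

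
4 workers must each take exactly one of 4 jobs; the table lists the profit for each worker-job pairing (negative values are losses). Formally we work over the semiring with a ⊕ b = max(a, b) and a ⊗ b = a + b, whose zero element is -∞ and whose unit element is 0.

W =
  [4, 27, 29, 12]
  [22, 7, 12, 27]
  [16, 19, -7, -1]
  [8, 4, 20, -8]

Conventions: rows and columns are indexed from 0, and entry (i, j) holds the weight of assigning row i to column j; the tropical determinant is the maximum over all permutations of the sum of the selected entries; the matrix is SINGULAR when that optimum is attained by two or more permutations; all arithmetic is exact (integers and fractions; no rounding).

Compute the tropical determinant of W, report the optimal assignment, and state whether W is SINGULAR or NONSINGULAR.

σ = (0, 1, 2, 3): 4 + 7 + (-7) + (-8) = -4
σ = (0, 1, 3, 2): 4 + 7 + (-1) + 20 = 30
σ = (0, 2, 1, 3): 4 + 12 + 19 + (-8) = 27
σ = (0, 2, 3, 1): 4 + 12 + (-1) + 4 = 19
σ = (0, 3, 1, 2): 4 + 27 + 19 + 20 = 70
σ = (0, 3, 2, 1): 4 + 27 + (-7) + 4 = 28
σ = (1, 0, 2, 3): 27 + 22 + (-7) + (-8) = 34
σ = (1, 0, 3, 2): 27 + 22 + (-1) + 20 = 68
σ = (1, 2, 0, 3): 27 + 12 + 16 + (-8) = 47
σ = (1, 2, 3, 0): 27 + 12 + (-1) + 8 = 46
σ = (1, 3, 0, 2): 27 + 27 + 16 + 20 = 90
σ = (1, 3, 2, 0): 27 + 27 + (-7) + 8 = 55
σ = (2, 0, 1, 3): 29 + 22 + 19 + (-8) = 62
σ = (2, 0, 3, 1): 29 + 22 + (-1) + 4 = 54
σ = (2, 1, 0, 3): 29 + 7 + 16 + (-8) = 44
σ = (2, 1, 3, 0): 29 + 7 + (-1) + 8 = 43
σ = (2, 3, 0, 1): 29 + 27 + 16 + 4 = 76
σ = (2, 3, 1, 0): 29 + 27 + 19 + 8 = 83
σ = (3, 0, 1, 2): 12 + 22 + 19 + 20 = 73
σ = (3, 0, 2, 1): 12 + 22 + (-7) + 4 = 31
σ = (3, 1, 0, 2): 12 + 7 + 16 + 20 = 55
σ = (3, 1, 2, 0): 12 + 7 + (-7) + 8 = 20
σ = (3, 2, 0, 1): 12 + 12 + 16 + 4 = 44
σ = (3, 2, 1, 0): 12 + 12 + 19 + 8 = 51
Optimal value attained by: σ = (1, 3, 0, 2).
Answer: det⊕(W) = 90; verdict: NONSINGULAR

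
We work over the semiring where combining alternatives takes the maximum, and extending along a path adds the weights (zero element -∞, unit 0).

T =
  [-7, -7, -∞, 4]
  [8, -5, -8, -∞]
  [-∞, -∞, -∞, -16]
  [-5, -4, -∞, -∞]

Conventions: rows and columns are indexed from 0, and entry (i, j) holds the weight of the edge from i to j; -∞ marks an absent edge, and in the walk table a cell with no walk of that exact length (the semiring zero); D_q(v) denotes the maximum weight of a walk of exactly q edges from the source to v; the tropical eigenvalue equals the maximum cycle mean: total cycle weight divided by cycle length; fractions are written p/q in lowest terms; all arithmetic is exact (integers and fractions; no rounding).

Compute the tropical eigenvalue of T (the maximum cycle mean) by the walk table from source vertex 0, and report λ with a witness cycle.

q=0: [0, -∞, -∞, -∞]
q=1: [-7, -7, -∞, 4]
q=2: [1, 0, -15, -3]
q=3: [8, -5, -8, 5]
q=4: [3, 1, -13, 12]
Optimal cycle mean attained by: cycle 0->3->1->0, total 4 + (-4) + 8, length 3.
Answer: λ = 8/3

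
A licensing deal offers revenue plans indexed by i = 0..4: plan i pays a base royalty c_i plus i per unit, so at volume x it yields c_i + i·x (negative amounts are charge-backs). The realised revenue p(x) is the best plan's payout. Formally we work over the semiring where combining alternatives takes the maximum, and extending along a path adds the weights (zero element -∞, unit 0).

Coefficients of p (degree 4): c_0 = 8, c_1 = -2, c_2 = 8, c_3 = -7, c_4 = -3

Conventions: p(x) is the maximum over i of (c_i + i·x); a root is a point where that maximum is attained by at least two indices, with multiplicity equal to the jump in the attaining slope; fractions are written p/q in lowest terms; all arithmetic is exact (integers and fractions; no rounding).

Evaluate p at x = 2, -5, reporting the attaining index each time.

p(2) = max(8+0·2=8, -2+1·2=0, 8+2·2=12, -7+3·2=-1, -3+4·2=5) = 12 (attained by i=2)
p(-5) = max(8+0·(-5)=8, -2+1·(-5)=-7, 8+2·(-5)=-2, -7+3·(-5)=-22, -3+4·(-5)=-23) = 8 (attained by i=0)
Answer: p(2) = 12; p(-5) = 8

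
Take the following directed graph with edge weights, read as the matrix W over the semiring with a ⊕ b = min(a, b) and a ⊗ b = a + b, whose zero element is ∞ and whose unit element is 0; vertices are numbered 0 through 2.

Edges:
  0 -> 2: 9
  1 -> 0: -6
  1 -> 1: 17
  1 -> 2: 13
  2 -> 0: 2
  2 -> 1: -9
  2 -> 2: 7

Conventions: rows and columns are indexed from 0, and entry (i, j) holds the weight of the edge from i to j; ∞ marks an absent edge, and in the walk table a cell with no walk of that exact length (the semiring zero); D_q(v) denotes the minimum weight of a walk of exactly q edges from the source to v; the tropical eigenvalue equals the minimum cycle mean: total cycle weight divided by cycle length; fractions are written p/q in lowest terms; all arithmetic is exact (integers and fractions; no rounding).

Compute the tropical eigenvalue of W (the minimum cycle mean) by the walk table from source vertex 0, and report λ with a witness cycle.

q=0: [0, ∞, ∞]
q=1: [∞, ∞, 9]
q=2: [11, 0, 16]
q=3: [-6, 7, 13]
Optimal cycle mean attained by: cycle 0->2->1->0, total 9 + (-9) + (-6), length 3.
Answer: λ = -2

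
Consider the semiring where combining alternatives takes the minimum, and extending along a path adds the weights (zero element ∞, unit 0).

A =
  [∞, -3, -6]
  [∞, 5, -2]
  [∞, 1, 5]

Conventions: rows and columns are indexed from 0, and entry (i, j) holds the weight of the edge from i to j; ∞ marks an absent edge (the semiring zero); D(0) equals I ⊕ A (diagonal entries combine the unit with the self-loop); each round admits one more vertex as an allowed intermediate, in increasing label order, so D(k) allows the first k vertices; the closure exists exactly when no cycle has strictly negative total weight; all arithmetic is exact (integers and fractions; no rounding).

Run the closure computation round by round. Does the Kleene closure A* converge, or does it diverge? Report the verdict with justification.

D(0):
  [0, -3, -6]
  [∞, 0, -2]
  [∞, 1, 0]
D(1):
  [0, -3, -6]
  [∞, 0, -2]
  [∞, 1, 0]
Detection: at round 2, diagonal entry (2, 2) turns strictly negative.
Key observation: the cycle 2->1->2 has total weight 1 + (-2), which is strictly negative.
Answer: DIVERGES — negative cycle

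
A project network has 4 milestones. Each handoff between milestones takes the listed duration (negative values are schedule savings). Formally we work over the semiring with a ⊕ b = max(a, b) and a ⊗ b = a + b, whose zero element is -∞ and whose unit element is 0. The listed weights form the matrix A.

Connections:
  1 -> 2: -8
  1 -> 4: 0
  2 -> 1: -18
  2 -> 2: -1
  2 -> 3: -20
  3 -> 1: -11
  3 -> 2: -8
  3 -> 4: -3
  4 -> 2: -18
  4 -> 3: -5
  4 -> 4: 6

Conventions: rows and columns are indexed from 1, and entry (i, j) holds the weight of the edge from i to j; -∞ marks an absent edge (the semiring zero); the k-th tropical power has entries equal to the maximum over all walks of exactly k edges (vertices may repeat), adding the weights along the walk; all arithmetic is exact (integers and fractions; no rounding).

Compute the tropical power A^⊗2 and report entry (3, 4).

A^⊗2:
  [-26, -9, -5, 6]
  [-19, -2, -21, -18]
  [-26, -9, -8, 3]
  [-16, -12, 1, 12]
Key observation: the optimum is the walk 3->4->4, with weight (-3) + 6 = 3.
Optimal value attained by: walk 3->4->4.
Answer: (A^⊗2)[3][4] = 3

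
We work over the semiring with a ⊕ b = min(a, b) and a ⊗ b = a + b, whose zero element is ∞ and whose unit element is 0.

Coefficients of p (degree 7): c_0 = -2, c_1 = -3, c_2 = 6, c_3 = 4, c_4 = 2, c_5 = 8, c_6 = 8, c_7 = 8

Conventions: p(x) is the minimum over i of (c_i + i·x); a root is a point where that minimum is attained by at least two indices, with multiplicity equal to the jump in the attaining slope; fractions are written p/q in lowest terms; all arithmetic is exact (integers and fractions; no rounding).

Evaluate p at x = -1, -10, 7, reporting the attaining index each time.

p(-1) = min(-2+0·(-1)=-2, -3+1·(-1)=-4, 6+2·(-1)=4, 4+3·(-1)=1, 2+4·(-1)=-2, 8+5·(-1)=3, 8+6·(-1)=2, 8+7·(-1)=1) = -4 (attained by i=1)
p(-10) = min(-2+0·(-10)=-2, -3+1·(-10)=-13, 6+2·(-10)=-14, 4+3·(-10)=-26, 2+4·(-10)=-38, 8+5·(-10)=-42, 8+6·(-10)=-52, 8+7·(-10)=-62) = -62 (attained by i=7)
p(7) = min(-2+0·7=-2, -3+1·7=4, 6+2·7=20, 4+3·7=25, 2+4·7=30, 8+5·7=43, 8+6·7=50, 8+7·7=57) = -2 (attained by i=0)
Answer: p(-1) = -4; p(-10) = -62; p(7) = -2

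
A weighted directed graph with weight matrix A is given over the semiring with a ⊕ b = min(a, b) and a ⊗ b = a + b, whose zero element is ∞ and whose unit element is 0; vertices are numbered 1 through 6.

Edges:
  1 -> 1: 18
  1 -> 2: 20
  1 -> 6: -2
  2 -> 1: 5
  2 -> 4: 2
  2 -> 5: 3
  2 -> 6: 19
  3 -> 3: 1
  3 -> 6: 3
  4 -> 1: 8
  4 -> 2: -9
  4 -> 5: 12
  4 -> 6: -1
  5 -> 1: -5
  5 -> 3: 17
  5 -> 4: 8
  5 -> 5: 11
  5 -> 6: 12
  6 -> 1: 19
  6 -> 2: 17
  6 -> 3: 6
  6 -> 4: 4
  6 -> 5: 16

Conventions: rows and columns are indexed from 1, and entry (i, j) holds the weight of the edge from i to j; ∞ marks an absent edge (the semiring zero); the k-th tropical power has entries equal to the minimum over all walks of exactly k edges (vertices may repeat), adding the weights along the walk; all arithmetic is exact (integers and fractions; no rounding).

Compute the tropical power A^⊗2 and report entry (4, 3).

A^⊗2:
  [17, 15, 4, 2, 14, 16]
  [-2, -7, 20, 11, 14, 1]
  [22, 20, 2, 7, 19, 4]
  [-4, 16, 5, -7, -6, 6]
  [6, -1, 18, 16, 20, -7]
  [11, -5, 7, 19, 16, 3]
Key observation: the optimum is the walk 4->6->3, with weight (-1) + 6 = 5.
Optimal value attained by: walk 4->6->3.
Answer: (A^⊗2)[4][3] = 5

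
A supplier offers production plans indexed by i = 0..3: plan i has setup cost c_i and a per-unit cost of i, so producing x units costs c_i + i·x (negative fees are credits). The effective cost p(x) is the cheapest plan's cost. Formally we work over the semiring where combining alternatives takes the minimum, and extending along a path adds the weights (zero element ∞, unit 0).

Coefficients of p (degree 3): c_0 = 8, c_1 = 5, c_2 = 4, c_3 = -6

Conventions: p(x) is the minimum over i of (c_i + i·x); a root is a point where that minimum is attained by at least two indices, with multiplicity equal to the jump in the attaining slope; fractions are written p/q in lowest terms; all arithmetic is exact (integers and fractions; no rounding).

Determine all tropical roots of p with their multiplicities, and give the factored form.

hull edge (i=0, c=8) to (i=3, c=-6): slope -14/3, span 3
Factored form: p(x) = -6 ⊗ (x ⊕ 14/3) ⊗ (x ⊕ 14/3) ⊗ (x ⊕ 14/3)
Answer: roots = 14/3 (mult 3)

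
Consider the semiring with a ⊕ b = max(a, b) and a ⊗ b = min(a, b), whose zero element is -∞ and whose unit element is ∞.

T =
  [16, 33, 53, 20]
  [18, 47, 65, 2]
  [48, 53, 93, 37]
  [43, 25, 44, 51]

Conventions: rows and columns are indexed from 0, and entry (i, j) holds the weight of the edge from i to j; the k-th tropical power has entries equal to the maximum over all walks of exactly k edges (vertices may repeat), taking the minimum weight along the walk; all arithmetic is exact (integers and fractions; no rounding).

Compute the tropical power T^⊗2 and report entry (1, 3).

T^⊗2:
  [48, 53, 53, 37]
  [48, 53, 65, 37]
  [48, 53, 93, 37]
  [44, 44, 44, 51]
Key observation: the optimum is the walk 1->2->3, with weight 65 min 37 = 37.
Optimal value attained by: walk 1->2->3.
Answer: (T^⊗2)[1][3] = 37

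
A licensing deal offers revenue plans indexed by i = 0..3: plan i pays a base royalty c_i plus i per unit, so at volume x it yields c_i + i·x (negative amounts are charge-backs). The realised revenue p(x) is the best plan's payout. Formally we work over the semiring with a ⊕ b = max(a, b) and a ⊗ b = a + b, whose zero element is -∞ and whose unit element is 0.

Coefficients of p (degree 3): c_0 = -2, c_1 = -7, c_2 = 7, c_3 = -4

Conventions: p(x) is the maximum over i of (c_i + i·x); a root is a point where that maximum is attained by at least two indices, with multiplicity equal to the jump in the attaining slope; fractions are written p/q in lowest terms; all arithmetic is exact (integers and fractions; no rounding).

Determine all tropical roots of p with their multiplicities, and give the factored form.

hull edge (i=0, c=-2) to (i=2, c=7): slope 9/2, span 2
hull edge (i=2, c=7) to (i=3, c=-4): slope -11, span 1
Factored form: p(x) = -4 ⊗ (x ⊕ (-9/2)) ⊗ (x ⊕ (-9/2)) ⊗ (x ⊕ 11)
Answer: roots = -9/2 (mult 2), 11 (mult 1)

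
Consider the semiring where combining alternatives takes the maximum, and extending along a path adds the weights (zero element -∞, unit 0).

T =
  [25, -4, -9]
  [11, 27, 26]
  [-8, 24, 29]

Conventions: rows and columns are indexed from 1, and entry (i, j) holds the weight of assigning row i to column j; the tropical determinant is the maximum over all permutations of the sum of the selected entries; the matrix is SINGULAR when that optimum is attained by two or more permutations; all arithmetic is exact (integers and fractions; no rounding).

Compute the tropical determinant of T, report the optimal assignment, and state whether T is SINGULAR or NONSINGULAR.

σ = (1, 2, 3): 25 + 27 + 29 = 81
σ = (1, 3, 2): 25 + 26 + 24 = 75
σ = (2, 1, 3): (-4) + 11 + 29 = 36
σ = (2, 3, 1): (-4) + 26 + (-8) = 14
σ = (3, 1, 2): (-9) + 11 + 24 = 26
σ = (3, 2, 1): (-9) + 27 + (-8) = 10
Optimal value attained by: σ = (1, 2, 3).
Answer: det⊕(T) = 81; verdict: NONSINGULAR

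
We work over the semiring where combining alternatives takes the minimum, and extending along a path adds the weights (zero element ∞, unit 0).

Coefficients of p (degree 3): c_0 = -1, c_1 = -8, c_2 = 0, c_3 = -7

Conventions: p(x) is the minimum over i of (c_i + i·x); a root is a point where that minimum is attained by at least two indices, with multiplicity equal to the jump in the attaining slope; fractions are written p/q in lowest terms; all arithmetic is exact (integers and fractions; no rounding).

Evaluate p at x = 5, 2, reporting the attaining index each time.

p(5) = min(-1+0·5=-1, -8+1·5=-3, 0+2·5=10, -7+3·5=8) = -3 (attained by i=1)
p(2) = min(-1+0·2=-1, -8+1·2=-6, 0+2·2=4, -7+3·2=-1) = -6 (attained by i=1)
Answer: p(5) = -3; p(2) = -6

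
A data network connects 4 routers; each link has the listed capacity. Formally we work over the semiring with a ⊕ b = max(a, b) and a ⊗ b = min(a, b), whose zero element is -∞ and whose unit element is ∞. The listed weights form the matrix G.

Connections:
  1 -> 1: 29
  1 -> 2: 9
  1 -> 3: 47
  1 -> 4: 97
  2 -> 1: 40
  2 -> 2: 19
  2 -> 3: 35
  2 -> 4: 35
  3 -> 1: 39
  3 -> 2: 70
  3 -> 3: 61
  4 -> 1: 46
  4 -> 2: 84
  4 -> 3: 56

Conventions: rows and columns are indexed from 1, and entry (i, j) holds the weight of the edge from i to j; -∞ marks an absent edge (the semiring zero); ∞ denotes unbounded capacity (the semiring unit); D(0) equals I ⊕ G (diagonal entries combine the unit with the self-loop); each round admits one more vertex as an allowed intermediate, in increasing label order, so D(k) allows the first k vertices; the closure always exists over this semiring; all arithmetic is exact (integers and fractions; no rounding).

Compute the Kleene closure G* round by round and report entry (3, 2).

D(0):
  [∞, 9, 47, 97]
  [40, ∞, 35, 35]
  [39, 70, ∞, -∞]
  [46, 84, 56, ∞]
D(1):
  [∞, 9, 47, 97]
  [40, ∞, 40, 40]
  [39, 70, ∞, 39]
  [46, 84, 56, ∞]
D(2):
  [∞, 9, 47, 97]
  [40, ∞, 40, 40]
  [40, 70, ∞, 40]
  [46, 84, 56, ∞]
D(3):
  [∞, 47, 47, 97]
  [40, ∞, 40, 40]
  [40, 70, ∞, 40]
  [46, 84, 56, ∞]
D(4):
  [∞, 84, 56, 97]
  [40, ∞, 40, 40]
  [40, 70, ∞, 40]
  [46, 84, 56, ∞]
Answer: G*[3][2] = 70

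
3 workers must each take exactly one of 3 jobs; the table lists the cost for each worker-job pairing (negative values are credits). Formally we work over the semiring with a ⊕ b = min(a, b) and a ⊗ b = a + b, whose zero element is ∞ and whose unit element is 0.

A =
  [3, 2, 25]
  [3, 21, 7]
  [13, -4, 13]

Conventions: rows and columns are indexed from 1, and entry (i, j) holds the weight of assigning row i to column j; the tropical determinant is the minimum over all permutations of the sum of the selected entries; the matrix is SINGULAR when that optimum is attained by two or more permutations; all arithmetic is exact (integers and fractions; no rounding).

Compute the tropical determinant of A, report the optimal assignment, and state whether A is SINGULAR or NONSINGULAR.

σ = (1, 2, 3): 3 + 21 + 13 = 37
σ = (1, 3, 2): 3 + 7 + (-4) = 6
σ = (2, 1, 3): 2 + 3 + 13 = 18
σ = (2, 3, 1): 2 + 7 + 13 = 22
σ = (3, 1, 2): 25 + 3 + (-4) = 24
σ = (3, 2, 1): 25 + 21 + 13 = 59
Optimal value attained by: σ = (1, 3, 2).
Answer: det⊕(A) = 6; verdict: NONSINGULAR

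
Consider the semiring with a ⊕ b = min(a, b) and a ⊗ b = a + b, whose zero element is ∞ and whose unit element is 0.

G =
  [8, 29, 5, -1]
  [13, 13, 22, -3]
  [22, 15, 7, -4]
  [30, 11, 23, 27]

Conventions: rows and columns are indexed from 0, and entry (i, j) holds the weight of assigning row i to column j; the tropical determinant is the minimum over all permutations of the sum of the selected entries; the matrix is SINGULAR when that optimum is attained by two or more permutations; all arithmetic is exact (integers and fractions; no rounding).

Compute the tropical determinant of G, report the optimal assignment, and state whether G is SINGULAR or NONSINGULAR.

σ = (0, 1, 2, 3): 8 + 13 + 7 + 27 = 55
σ = (0, 1, 3, 2): 8 + 13 + (-4) + 23 = 40
σ = (0, 2, 1, 3): 8 + 22 + 15 + 27 = 72
σ = (0, 2, 3, 1): 8 + 22 + (-4) + 11 = 37
σ = (0, 3, 1, 2): 8 + (-3) + 15 + 23 = 43
σ = (0, 3, 2, 1): 8 + (-3) + 7 + 11 = 23
σ = (1, 0, 2, 3): 29 + 13 + 7 + 27 = 76
σ = (1, 0, 3, 2): 29 + 13 + (-4) + 23 = 61
σ = (1, 2, 0, 3): 29 + 22 + 22 + 27 = 100
σ = (1, 2, 3, 0): 29 + 22 + (-4) + 30 = 77
σ = (1, 3, 0, 2): 29 + (-3) + 22 + 23 = 71
σ = (1, 3, 2, 0): 29 + (-3) + 7 + 30 = 63
σ = (2, 0, 1, 3): 5 + 13 + 15 + 27 = 60
σ = (2, 0, 3, 1): 5 + 13 + (-4) + 11 = 25
σ = (2, 1, 0, 3): 5 + 13 + 22 + 27 = 67
σ = (2, 1, 3, 0): 5 + 13 + (-4) + 30 = 44
σ = (2, 3, 0, 1): 5 + (-3) + 22 + 11 = 35
σ = (2, 3, 1, 0): 5 + (-3) + 15 + 30 = 47
σ = (3, 0, 1, 2): (-1) + 13 + 15 + 23 = 50
σ = (3, 0, 2, 1): (-1) + 13 + 7 + 11 = 30
σ = (3, 1, 0, 2): (-1) + 13 + 22 + 23 = 57
σ = (3, 1, 2, 0): (-1) + 13 + 7 + 30 = 49
σ = (3, 2, 0, 1): (-1) + 22 + 22 + 11 = 54
σ = (3, 2, 1, 0): (-1) + 22 + 15 + 30 = 66
Optimal value attained by: σ = (0, 3, 2, 1).
Answer: det⊕(G) = 23; verdict: NONSINGULAR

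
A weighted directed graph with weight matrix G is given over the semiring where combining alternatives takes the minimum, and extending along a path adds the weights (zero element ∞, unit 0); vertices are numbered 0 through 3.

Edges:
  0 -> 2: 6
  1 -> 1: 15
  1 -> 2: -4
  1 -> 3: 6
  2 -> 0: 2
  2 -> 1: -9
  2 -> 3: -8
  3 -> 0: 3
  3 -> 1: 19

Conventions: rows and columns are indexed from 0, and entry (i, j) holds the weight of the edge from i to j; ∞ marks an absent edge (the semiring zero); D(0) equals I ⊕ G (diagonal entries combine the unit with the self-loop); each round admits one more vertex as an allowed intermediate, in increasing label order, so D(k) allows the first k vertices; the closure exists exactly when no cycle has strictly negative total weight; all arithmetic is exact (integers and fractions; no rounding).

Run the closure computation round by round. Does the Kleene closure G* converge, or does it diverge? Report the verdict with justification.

D(0):
  [0, ∞, 6, ∞]
  [∞, 0, -4, 6]
  [2, -9, 0, -8]
  [3, 19, ∞, 0]
D(1):
  [0, ∞, 6, ∞]
  [∞, 0, -4, 6]
  [2, -9, 0, -8]
  [3, 19, 9, 0]
Detection: at round 2, diagonal entry (2, 2) turns strictly negative.
Key observation: the cycle 2->1->2 has total weight (-9) + (-4), which is strictly negative.
Answer: DIVERGES — negative cycle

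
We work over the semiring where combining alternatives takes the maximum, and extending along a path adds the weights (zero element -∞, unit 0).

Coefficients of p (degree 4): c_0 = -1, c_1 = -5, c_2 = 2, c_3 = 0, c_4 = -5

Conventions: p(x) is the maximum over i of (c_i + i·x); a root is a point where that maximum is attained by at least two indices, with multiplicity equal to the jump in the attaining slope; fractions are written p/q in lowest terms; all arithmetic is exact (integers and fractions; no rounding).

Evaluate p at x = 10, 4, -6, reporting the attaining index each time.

p(10) = max(-1+0·10=-1, -5+1·10=5, 2+2·10=22, 0+3·10=30, -5+4·10=35) = 35 (attained by i=4)
p(4) = max(-1+0·4=-1, -5+1·4=-1, 2+2·4=10, 0+3·4=12, -5+4·4=11) = 12 (attained by i=3)
p(-6) = max(-1+0·(-6)=-1, -5+1·(-6)=-11, 2+2·(-6)=-10, 0+3·(-6)=-18, -5+4·(-6)=-29) = -1 (attained by i=0)
Answer: p(10) = 35; p(4) = 12; p(-6) = -1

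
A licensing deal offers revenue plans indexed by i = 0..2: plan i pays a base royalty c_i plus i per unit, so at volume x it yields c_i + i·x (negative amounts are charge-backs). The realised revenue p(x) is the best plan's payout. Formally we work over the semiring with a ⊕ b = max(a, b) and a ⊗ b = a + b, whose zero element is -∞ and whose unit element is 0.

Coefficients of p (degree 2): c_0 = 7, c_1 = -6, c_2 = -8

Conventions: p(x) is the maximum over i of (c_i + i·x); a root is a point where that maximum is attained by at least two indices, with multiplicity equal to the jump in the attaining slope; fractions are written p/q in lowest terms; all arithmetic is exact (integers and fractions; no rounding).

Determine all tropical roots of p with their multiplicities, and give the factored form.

hull edge (i=0, c=7) to (i=2, c=-8): slope -15/2, span 2
Factored form: p(x) = -8 ⊗ (x ⊕ 15/2) ⊗ (x ⊕ 15/2)
Answer: roots = 15/2 (mult 2)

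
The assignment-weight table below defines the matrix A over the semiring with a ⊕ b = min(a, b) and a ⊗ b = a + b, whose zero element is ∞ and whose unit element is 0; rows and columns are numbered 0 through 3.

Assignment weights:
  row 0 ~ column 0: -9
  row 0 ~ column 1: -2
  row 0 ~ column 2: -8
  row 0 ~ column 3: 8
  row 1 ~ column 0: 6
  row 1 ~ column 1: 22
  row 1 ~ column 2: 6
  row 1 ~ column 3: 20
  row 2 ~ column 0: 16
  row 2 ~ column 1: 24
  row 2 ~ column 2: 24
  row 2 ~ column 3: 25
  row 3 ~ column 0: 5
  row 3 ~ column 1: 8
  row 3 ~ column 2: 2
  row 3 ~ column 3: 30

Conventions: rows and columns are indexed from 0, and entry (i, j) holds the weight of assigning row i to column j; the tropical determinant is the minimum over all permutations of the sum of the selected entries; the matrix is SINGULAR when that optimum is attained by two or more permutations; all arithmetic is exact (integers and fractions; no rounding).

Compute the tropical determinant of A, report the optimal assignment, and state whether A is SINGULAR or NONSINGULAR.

σ = (0, 1, 2, 3): (-9) + 22 + 24 + 30 = 67
σ = (0, 1, 3, 2): (-9) + 22 + 25 + 2 = 40
σ = (0, 2, 1, 3): (-9) + 6 + 24 + 30 = 51
σ = (0, 2, 3, 1): (-9) + 6 + 25 + 8 = 30
σ = (0, 3, 1, 2): (-9) + 20 + 24 + 2 = 37
σ = (0, 3, 2, 1): (-9) + 20 + 24 + 8 = 43
σ = (1, 0, 2, 3): (-2) + 6 + 24 + 30 = 58
σ = (1, 0, 3, 2): (-2) + 6 + 25 + 2 = 31
σ = (1, 2, 0, 3): (-2) + 6 + 16 + 30 = 50
σ = (1, 2, 3, 0): (-2) + 6 + 25 + 5 = 34
σ = (1, 3, 0, 2): (-2) + 20 + 16 + 2 = 36
σ = (1, 3, 2, 0): (-2) + 20 + 24 + 5 = 47
σ = (2, 0, 1, 3): (-8) + 6 + 24 + 30 = 52
σ = (2, 0, 3, 1): (-8) + 6 + 25 + 8 = 31
σ = (2, 1, 0, 3): (-8) + 22 + 16 + 30 = 60
σ = (2, 1, 3, 0): (-8) + 22 + 25 + 5 = 44
σ = (2, 3, 0, 1): (-8) + 20 + 16 + 8 = 36
σ = (2, 3, 1, 0): (-8) + 20 + 24 + 5 = 41
σ = (3, 0, 1, 2): 8 + 6 + 24 + 2 = 40
σ = (3, 0, 2, 1): 8 + 6 + 24 + 8 = 46
σ = (3, 1, 0, 2): 8 + 22 + 16 + 2 = 48
σ = (3, 1, 2, 0): 8 + 22 + 24 + 5 = 59
σ = (3, 2, 0, 1): 8 + 6 + 16 + 8 = 38
σ = (3, 2, 1, 0): 8 + 6 + 24 + 5 = 43
Optimal value attained by: σ = (0, 2, 3, 1).
Answer: det⊕(A) = 30; verdict: NONSINGULAR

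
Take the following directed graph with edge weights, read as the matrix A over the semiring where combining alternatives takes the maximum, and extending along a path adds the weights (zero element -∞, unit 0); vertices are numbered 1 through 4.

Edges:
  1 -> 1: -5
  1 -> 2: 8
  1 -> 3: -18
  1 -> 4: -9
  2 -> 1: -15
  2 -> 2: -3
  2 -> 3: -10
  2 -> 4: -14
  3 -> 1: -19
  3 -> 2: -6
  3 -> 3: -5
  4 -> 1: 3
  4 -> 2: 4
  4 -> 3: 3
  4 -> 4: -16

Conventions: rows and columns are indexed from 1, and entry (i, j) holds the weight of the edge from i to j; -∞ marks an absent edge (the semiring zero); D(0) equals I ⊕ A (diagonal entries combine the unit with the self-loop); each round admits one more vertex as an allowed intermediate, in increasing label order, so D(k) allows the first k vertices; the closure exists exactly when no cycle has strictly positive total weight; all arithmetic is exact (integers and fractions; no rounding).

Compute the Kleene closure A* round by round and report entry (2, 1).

D(0):
  [0, 8, -18, -9]
  [-15, 0, -10, -14]
  [-19, -6, 0, -∞]
  [3, 4, 3, 0]
D(1):
  [0, 8, -18, -9]
  [-15, 0, -10, -14]
  [-19, -6, 0, -28]
  [3, 11, 3, 0]
D(2):
  [0, 8, -2, -6]
  [-15, 0, -10, -14]
  [-19, -6, 0, -20]
  [3, 11, 3, 0]
D(3):
  [0, 8, -2, -6]
  [-15, 0, -10, -14]
  [-19, -6, 0, -20]
  [3, 11, 3, 0]
D(4):
  [0, 8, -2, -6]
  [-11, 0, -10, -14]
  [-17, -6, 0, -20]
  [3, 11, 3, 0]
Answer: A*[2][1] = -11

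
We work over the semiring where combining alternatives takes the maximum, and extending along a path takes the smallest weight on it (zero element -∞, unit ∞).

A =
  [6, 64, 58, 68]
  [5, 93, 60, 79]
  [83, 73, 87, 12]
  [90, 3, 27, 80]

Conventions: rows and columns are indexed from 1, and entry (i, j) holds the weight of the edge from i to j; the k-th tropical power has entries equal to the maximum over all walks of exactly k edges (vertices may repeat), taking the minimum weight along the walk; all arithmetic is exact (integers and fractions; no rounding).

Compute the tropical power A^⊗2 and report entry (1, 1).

A^⊗2:
  [68, 64, 60, 68]
  [79, 93, 60, 79]
  [83, 73, 87, 73]
  [80, 64, 58, 80]
Key observation: the optimum is the walk 1->4->1, with weight 68 min 90 = 68.
Optimal value attained by: walk 1->4->1.
Answer: (A^⊗2)[1][1] = 68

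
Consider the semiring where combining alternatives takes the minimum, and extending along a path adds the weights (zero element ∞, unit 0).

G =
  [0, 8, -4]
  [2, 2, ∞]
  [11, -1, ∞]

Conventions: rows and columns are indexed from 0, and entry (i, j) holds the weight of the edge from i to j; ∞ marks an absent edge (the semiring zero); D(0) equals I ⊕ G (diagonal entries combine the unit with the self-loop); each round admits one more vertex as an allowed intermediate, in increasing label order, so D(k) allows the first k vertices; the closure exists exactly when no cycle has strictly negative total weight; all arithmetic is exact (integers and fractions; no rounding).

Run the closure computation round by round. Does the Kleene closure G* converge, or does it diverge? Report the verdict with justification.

D(0):
  [0, 8, -4]
  [2, 0, ∞]
  [11, -1, 0]
D(1):
  [0, 8, -4]
  [2, 0, -2]
  [11, -1, 0]
Detection: at round 2, diagonal entry (2, 2) turns strictly negative.
Key observation: the cycle 2->1->0->2 has total weight (-1) + 2 + (-4), which is strictly negative.
Answer: DIVERGES — negative cycle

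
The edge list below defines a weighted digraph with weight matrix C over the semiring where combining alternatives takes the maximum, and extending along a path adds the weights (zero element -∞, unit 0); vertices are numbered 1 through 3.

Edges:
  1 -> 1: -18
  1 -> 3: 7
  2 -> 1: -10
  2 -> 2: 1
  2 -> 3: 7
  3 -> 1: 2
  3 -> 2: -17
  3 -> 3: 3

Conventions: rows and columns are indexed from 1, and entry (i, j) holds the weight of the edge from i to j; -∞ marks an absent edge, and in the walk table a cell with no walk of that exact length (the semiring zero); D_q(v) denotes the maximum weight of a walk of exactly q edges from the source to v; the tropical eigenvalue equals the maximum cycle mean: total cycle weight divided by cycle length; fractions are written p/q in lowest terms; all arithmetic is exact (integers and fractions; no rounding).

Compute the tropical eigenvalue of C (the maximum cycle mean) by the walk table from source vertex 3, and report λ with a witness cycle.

q=0: [-∞, -∞, 0]
q=1: [2, -17, 3]
q=2: [5, -14, 9]
q=3: [11, -8, 12]
Optimal cycle mean attained by: cycle 1->3->1, total 7 + 2, length 2.
Answer: λ = 9/2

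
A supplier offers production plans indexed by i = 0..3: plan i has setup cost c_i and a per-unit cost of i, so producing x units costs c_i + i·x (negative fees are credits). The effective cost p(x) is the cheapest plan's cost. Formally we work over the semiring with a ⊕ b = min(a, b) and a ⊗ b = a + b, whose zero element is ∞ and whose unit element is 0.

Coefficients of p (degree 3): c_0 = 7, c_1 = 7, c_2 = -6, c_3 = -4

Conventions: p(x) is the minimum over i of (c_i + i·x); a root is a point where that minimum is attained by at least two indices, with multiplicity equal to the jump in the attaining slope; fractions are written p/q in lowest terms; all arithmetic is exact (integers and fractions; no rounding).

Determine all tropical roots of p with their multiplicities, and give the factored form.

hull edge (i=0, c=7) to (i=2, c=-6): slope -13/2, span 2
hull edge (i=2, c=-6) to (i=3, c=-4): slope 2, span 1
Factored form: p(x) = -4 ⊗ (x ⊕ (-2)) ⊗ (x ⊕ 13/2) ⊗ (x ⊕ 13/2)
Answer: roots = -2 (mult 1), 13/2 (mult 2)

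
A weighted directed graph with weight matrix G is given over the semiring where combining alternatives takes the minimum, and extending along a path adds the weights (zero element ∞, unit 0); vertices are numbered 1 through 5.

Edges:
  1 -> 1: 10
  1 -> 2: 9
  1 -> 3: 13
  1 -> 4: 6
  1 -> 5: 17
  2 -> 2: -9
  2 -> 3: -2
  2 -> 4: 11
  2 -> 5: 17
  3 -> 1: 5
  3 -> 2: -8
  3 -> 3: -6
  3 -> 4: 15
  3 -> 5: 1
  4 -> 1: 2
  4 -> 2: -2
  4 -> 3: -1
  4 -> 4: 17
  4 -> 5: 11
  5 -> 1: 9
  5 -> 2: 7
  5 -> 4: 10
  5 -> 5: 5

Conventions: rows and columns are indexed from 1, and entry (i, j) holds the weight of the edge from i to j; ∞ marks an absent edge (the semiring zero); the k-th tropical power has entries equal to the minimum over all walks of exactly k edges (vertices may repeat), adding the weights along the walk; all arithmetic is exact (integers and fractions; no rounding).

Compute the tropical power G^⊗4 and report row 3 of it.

G^⊗2:
  [8, 0, 5, 16, 14]
  [3, -18, -11, 2, -1]
  [-1, -17, -12, 3, -5]
  [4, -11, -7, 8, 0]
  [12, -2, 5, 15, 10]
G^⊗3:
  [10, -9, -2, 11, 6]
  [-6, -27, -20, -7, -10]
  [-7, -26, -19, -6, -11]
  [-2, -20, -13, 0, -6]
  [10, -11, -4, 9, 6]
G^⊗4:
  [3, -18, -11, 2, -1]
  [-15, -36, -29, -16, -19]
  [-14, -35, -28, -15, -18]
  [-8, -29, -22, -9, -12]
  [1, -20, -13, 0, -3]
Answer: row 3 of G^⊗4 = [-14, -35, -28, -15, -18]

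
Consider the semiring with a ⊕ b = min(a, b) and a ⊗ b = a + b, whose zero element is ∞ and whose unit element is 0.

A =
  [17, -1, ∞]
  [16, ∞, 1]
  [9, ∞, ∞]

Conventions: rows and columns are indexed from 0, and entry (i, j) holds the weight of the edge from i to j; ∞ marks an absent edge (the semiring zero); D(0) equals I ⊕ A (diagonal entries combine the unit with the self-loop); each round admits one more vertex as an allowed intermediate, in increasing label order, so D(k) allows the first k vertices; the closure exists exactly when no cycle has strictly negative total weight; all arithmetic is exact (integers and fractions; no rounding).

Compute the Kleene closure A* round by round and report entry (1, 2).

D(0):
  [0, -1, ∞]
  [16, 0, 1]
  [9, ∞, 0]
D(1):
  [0, -1, ∞]
  [16, 0, 1]
  [9, 8, 0]
D(2):
  [0, -1, 0]
  [16, 0, 1]
  [9, 8, 0]
D(3):
  [0, -1, 0]
  [10, 0, 1]
  [9, 8, 0]
Answer: A*[1][2] = 1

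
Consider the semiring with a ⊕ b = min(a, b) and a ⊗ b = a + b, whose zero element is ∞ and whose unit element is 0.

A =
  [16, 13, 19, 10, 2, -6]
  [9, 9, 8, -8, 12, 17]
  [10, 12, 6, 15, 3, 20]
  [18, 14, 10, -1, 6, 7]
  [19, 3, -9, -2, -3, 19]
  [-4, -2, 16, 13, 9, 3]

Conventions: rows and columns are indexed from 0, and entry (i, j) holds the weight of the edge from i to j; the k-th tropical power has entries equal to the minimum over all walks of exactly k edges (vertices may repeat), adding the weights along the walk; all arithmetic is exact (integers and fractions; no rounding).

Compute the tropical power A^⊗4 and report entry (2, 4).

A^⊗2:
  [-10, -8, -7, 0, -1, -3]
  [10, 6, 2, -9, -2, -1]
  [16, 6, -6, 1, 0, 4]
  [3, 5, -3, -2, 3, 6]
  [1, 0, -12, -5, -6, 5]
  [-1, 1, 0, -10, -2, -10]
A^⊗3:
  [-7, -5, -10, -16, -8, -16]
  [-5, -3, -11, -10, -5, -2]
  [0, 2, -9, -2, -3, 7]
  [2, 4, -6, -3, 0, -3]
  [-2, -3, -15, -8, -9, -5]
  [-14, -12, -11, -11, -5, -7]
A^⊗4:
  [-20, -18, -17, -17, -11, -13]
  [-6, -4, -14, -11, -8, -11]
  [1, 0, -12, -6, -6, -6]
  [-7, -5, -9, -4, -3, -4]
  [-9, -7, -18, -11, -12, -8]
  [-11, -9, -14, -20, -12, -20]
Key observation: the optimum is the walk 2->4->2->4->4, with weight 3 + (-9) + 3 + (-3) = -6.
Optimal value attained by: walk 2->4->2->4->4.
Answer: (A^⊗4)[2][4] = -6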